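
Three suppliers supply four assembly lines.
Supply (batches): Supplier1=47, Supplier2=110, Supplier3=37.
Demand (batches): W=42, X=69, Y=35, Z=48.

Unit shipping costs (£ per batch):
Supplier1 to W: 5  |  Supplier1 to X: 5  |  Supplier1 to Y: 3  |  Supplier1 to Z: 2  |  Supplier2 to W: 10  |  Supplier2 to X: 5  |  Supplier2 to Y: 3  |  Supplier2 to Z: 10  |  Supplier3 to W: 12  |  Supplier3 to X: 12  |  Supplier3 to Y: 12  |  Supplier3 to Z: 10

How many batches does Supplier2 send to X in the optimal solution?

Optimal shipments:
  Supplier1–Z: 47 × £2 = £94
  Supplier2–W: 6 × £10 = £60
  Supplier2–X: 69 × £5 = £345
  Supplier2–Y: 35 × £3 = £105
  Supplier3–W: 36 × £12 = £432
  Supplier3–Z: 1 × £10 = £10
Total cost = £1046.
So Supplier2→X carries 69 batches.

69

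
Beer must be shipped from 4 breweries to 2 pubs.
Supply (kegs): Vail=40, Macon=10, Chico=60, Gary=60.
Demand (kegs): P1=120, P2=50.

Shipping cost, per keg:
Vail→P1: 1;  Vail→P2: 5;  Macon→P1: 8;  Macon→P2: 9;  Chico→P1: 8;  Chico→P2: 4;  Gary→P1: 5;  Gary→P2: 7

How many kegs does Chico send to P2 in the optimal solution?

50

Solving gives:
  Vail to P1: 40 kegs
  Macon to P1: 10 kegs
  Chico to P1: 10 kegs
  Chico to P2: 50 kegs
  Gary to P1: 60 kegs
Total cost = 700.
So Chico→P2 carries 50 kegs.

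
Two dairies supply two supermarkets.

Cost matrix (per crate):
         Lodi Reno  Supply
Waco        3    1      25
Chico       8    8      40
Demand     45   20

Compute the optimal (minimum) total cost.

An optimal shipping plan:
  Waco->Lodi: 5 × 3 = 15
  Waco->Reno: 20 × 1 = 20
  Chico->Lodi: 40 × 8 = 320
Total = 15 + 20 + 320 = 355.

355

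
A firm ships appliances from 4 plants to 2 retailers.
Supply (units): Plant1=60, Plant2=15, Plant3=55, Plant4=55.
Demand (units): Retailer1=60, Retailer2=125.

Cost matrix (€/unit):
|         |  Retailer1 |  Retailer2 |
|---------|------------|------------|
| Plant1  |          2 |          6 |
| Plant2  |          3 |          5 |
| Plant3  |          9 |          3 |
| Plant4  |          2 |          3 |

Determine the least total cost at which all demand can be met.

One minimum-cost allocation:
  Plant1->Retailer1: 60 × €2 = €120
  Plant2->Retailer2: 15 × €5 = €75
  Plant3->Retailer2: 55 × €3 = €165
  Plant4->Retailer2: 55 × €3 = €165
Total = 120 + 75 + 165 + 165 = €525.

525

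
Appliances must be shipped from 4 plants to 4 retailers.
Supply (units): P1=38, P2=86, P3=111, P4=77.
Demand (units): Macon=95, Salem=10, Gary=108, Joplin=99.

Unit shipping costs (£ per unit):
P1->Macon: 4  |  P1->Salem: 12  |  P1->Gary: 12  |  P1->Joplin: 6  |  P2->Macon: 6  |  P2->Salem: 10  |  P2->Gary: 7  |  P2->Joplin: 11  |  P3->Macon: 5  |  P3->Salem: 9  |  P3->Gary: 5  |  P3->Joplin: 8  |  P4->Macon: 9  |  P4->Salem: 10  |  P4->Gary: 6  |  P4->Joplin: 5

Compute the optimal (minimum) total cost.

Optimal allocation:
  P1→Macon: 16 × £4 = £64
  P1→Joplin: 22 × £6 = £132
  P2→Macon: 79 × £6 = £474
  P2→Salem: 7 × £10 = £70
  P3→Salem: 3 × £9 = £27
  P3→Gary: 108 × £5 = £540
  P4→Joplin: 77 × £5 = £385
Total = 64 + 132 + 474 + 70 + 27 + 540 + 385 = £1692.
(Supply check: P1 ships 38; P2 ships 86; P3 ships 111; P4 ships 77.)

1692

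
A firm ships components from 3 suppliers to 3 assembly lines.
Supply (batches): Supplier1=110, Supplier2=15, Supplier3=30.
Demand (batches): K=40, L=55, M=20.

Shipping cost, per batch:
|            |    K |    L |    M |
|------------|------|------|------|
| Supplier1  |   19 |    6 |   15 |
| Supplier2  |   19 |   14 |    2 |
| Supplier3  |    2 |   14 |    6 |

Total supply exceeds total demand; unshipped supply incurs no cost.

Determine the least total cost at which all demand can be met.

An optimal shipping plan:
  Supplier1->K: 10 batches
  Supplier1->L: 55 batches
  Supplier1->M: 5 batches
  Supplier2->M: 15 batches
  Supplier3->K: 30 batches
Total cost = 685.

685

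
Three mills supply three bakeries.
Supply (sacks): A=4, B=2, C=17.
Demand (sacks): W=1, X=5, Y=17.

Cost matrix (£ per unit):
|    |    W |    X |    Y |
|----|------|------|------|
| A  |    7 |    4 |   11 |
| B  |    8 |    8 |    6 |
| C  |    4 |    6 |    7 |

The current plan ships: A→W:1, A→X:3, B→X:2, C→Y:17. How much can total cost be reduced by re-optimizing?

Current plan cost = 1·7 + 3·4 + 2·8 + 17·7 = £154.
Optimal plan:
  A–X: 4 × £4 = £16
  B–Y: 2 × £6 = £12
  C–W: 1 × £4 = £4
  C–X: 1 × £6 = £6
  C–Y: 15 × £7 = £105
Optimal cost = £143.
Saving = 154 − 143 = £11.

11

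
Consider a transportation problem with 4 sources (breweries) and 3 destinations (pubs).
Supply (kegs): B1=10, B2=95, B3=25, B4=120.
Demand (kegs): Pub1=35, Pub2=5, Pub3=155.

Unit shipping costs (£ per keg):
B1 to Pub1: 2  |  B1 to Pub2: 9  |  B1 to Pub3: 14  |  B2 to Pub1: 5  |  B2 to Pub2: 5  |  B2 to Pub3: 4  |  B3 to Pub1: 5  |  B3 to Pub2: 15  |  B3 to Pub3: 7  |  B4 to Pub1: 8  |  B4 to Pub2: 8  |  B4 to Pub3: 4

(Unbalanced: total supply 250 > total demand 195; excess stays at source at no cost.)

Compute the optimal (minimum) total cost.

790

One minimum-cost allocation:
  B1 to Pub1: 10 × £2 = £20
  B2 to Pub2: 5 × £5 = £25
  B2 to Pub3: 35 × £4 = £140
  B3 to Pub1: 25 × £5 = £125
  B4 to Pub3: 120 × £4 = £480
Total = 20 + 25 + 140 + 125 + 480 = £790.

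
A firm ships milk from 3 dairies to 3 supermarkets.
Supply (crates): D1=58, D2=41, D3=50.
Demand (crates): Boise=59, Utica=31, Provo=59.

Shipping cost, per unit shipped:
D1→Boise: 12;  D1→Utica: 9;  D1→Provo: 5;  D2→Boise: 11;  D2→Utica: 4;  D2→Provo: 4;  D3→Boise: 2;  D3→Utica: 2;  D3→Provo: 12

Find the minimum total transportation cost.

617

Optimal allocation:
  D1–Provo: 58 × 5 = 290
  D2–Boise: 9 × 11 = 99
  D2–Utica: 31 × 4 = 124
  D2–Provo: 1 × 4 = 4
  D3–Boise: 50 × 2 = 100
Total = 290 + 99 + 124 + 4 + 100 = 617.
(Supply check: D1 ships 58; D2 ships 41; D3 ships 50.)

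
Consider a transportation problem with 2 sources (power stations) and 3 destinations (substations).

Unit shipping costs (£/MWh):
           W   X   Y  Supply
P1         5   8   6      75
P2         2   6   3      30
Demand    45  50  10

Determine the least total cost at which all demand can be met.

595

One minimum-cost allocation:
  P1–W: 15 × £5 = £75
  P1–X: 50 × £8 = £400
  P1–Y: 10 × £6 = £60
  P2–W: 30 × £2 = £60
Total = 75 + 400 + 60 + 60 = £595.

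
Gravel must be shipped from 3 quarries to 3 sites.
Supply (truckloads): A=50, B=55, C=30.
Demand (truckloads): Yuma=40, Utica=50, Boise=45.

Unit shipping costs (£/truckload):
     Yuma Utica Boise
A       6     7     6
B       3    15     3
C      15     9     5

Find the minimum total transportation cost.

An optimal shipping plan:
  A to Utica: 50 truckloads
  B to Yuma: 40 truckloads
  B to Boise: 15 truckloads
  C to Boise: 30 truckloads
Total cost = £665.

665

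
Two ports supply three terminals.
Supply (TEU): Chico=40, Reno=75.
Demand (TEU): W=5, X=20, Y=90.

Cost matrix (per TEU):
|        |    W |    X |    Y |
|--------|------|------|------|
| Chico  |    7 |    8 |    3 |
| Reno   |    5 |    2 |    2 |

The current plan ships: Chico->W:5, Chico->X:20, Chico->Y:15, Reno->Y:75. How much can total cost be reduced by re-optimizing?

105

Current plan cost = 5·7 + 20·8 + 15·3 + 75·2 = 390.
Optimal plan:
  Chico->Y: 40 × 3 = 120
  Reno->W: 5 × 5 = 25
  Reno->X: 20 × 2 = 40
  Reno->Y: 50 × 2 = 100
Optimal cost = 285.
Saving = 390 − 285 = 105.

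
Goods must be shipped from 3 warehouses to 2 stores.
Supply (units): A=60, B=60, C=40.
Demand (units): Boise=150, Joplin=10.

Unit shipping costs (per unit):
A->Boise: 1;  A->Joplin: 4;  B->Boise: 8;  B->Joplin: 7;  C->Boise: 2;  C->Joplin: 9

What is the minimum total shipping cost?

An optimal shipping plan:
  A–Boise: 60 × 1 = 60
  B–Boise: 50 × 8 = 400
  B–Joplin: 10 × 7 = 70
  C–Boise: 40 × 2 = 80
Total = 60 + 400 + 70 + 80 = 610.
(Supply check: A ships 60; B ships 60; C ships 40.)

610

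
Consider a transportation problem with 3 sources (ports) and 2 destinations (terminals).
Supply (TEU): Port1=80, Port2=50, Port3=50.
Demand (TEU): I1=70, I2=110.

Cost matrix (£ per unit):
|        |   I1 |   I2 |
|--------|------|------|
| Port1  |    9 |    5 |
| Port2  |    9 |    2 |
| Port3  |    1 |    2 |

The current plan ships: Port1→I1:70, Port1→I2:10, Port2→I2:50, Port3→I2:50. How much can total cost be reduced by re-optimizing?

Current plan cost = 70·9 + 10·5 + 50·2 + 50·2 = £880.
Optimal plan:
  Port1->I1: 20 × £9 = £180
  Port1->I2: 60 × £5 = £300
  Port2->I2: 50 × £2 = £100
  Port3->I1: 50 × £1 = £50
Optimal cost = £630.
Saving = 880 − 630 = £250.

250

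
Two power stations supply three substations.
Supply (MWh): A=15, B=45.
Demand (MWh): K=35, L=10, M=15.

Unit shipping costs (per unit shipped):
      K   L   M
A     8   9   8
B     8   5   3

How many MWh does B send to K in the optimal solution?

20

Optimal shipments:
  A to K: 15 × 8 = 120
  B to K: 20 × 8 = 160
  B to L: 10 × 5 = 50
  B to M: 15 × 3 = 45
Total cost = 375.
So B→K carries 20 MWh.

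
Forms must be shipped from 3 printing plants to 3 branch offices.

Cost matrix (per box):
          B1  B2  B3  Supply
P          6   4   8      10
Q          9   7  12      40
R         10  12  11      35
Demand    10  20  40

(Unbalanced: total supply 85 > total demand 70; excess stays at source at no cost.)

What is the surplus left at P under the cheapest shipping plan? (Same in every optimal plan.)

Minimum-cost shipments:
  P to B2: 5 × 4 = 20
  P to B3: 5 × 8 = 40
  Q to B1: 10 × 9 = 90
  Q to B2: 15 × 7 = 105
  R to B3: 35 × 11 = 385
Total cost = 640.
P ships 10 of its 10, leaving 0.

0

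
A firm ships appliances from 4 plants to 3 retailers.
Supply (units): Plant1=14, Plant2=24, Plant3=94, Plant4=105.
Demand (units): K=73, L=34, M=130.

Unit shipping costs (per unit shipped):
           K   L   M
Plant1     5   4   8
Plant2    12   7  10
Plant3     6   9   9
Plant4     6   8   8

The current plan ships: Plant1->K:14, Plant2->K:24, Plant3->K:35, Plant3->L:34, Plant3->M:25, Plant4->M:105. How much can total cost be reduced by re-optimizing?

Current plan cost = 14·5 + 24·12 + 35·6 + 34·9 + 25·9 + 105·8 = 1939.
Optimal plan:
  Plant1–L: 14 × 4 = 56
  Plant2–L: 20 × 7 = 140
  Plant2–M: 4 × 10 = 40
  Plant3–K: 73 × 6 = 438
  Plant3–M: 21 × 9 = 189
  Plant4–M: 105 × 8 = 840
Optimal cost = 1703.
Saving = 1939 − 1703 = 236.

236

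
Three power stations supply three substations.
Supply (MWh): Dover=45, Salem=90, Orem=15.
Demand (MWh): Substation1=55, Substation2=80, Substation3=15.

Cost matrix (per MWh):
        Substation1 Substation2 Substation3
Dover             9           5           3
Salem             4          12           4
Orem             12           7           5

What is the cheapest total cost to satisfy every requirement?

Optimal allocation:
  Dover→Substation2: 45 × 5 = 225
  Salem→Substation1: 55 × 4 = 220
  Salem→Substation2: 20 × 12 = 240
  Salem→Substation3: 15 × 4 = 60
  Orem→Substation2: 15 × 7 = 105
Total = 225 + 220 + 240 + 60 + 105 = 850.

850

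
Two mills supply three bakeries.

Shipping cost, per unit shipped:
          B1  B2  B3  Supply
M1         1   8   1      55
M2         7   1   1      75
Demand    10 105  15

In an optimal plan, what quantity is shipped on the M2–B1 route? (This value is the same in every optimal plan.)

The minimum-cost plan:
  M1→B1: 10 sacks
  M1→B2: 30 sacks
  M1→B3: 15 sacks
  M2→B2: 75 sacks
Total cost = 340.
The route M2→B1 is not used.

0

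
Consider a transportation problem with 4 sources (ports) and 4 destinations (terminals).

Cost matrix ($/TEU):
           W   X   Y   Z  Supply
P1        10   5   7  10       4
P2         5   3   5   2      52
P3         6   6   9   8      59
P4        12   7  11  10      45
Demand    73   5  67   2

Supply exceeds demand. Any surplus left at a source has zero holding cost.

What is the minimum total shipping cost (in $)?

An optimal shipping plan:
  P1–Y: 4 × $7 = $28
  P2–W: 14 × $5 = $70
  P2–Y: 36 × $5 = $180
  P2–Z: 2 × $2 = $4
  P3–W: 59 × $6 = $354
  P4–X: 5 × $7 = $35
  P4–Y: 27 × $11 = $297
Total = 28 + 70 + 180 + 4 + 354 + 35 + 297 = $968.

968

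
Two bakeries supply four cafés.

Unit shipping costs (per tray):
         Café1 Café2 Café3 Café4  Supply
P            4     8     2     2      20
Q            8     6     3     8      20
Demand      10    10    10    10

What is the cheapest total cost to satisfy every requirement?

A cheapest plan:
  P–Café1: 10 × 4 = 40
  P–Café4: 10 × 2 = 20
  Q–Café2: 10 × 6 = 60
  Q–Café3: 10 × 3 = 30
Total = 40 + 20 + 60 + 30 = 150.
(Supply check: P ships 20; Q ships 20.)

150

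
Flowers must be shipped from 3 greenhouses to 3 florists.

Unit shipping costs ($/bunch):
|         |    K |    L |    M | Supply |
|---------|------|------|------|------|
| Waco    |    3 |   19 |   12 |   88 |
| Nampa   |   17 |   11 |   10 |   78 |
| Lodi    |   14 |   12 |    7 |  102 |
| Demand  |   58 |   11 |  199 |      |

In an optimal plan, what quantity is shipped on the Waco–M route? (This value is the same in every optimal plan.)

Optimal shipments:
  Waco–K: 58 × $3 = $174
  Waco–M: 30 × $12 = $360
  Nampa–L: 11 × $11 = $121
  Nampa–M: 67 × $10 = $670
  Lodi–M: 102 × $7 = $714
Total cost = $2039.
So Waco→M carries 30 bunches.

30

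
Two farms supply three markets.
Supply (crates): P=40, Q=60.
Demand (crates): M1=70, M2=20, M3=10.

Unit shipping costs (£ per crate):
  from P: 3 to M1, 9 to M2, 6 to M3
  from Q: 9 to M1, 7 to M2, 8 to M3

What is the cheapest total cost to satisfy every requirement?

610

A cheapest plan:
  P to M1: 40 crates
  Q to M1: 30 crates
  Q to M2: 20 crates
  Q to M3: 10 crates
Total cost = £610.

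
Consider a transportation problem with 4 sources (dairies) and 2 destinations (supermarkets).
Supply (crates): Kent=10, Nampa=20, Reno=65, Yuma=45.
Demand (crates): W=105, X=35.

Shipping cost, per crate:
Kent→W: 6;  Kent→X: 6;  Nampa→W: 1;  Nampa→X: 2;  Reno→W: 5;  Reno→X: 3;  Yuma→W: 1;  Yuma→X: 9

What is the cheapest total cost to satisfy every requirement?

One minimum-cost allocation:
  Kent→W: 10 × 6 = 60
  Nampa→W: 20 × 1 = 20
  Reno→W: 30 × 5 = 150
  Reno→X: 35 × 3 = 105
  Yuma→W: 45 × 1 = 45
Total = 60 + 20 + 150 + 105 + 45 = 380.

380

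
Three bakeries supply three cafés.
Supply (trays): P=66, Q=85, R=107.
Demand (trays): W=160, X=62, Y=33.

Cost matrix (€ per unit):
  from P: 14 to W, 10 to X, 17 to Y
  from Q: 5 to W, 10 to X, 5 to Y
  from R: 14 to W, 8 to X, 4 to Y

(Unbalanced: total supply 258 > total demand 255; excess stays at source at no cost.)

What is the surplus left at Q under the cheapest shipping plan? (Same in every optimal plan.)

0

An optimal plan:
  P–W: 63 × €14 = €882
  Q–W: 85 × €5 = €425
  R–W: 12 × €14 = €168
  R–X: 62 × €8 = €496
  R–Y: 33 × €4 = €132
Total cost = €2103.
Q ships 85 of its 85, leaving 0.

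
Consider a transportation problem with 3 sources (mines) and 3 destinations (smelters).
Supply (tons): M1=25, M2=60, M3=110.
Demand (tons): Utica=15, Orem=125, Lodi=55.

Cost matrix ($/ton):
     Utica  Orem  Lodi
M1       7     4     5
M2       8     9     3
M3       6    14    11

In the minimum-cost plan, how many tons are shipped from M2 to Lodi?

55

The minimum-cost plan:
  M1->Orem: 25 tons
  M2->Orem: 5 tons
  M2->Lodi: 55 tons
  M3->Utica: 15 tons
  M3->Orem: 95 tons
Total cost = $1730.
So M2→Lodi carries 55 tons.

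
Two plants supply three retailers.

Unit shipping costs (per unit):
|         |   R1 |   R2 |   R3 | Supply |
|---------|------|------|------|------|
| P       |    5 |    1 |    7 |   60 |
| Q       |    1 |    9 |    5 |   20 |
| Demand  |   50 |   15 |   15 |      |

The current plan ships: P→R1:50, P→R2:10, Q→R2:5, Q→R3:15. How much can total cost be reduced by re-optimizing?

Current plan cost = 50·5 + 10·1 + 5·9 + 15·5 = 380.
Optimal plan:
  P to R1: 30 units
  P to R2: 15 units
  P to R3: 15 units
  Q to R1: 20 units
Optimal cost = 290.
Saving = 380 − 290 = 90.

90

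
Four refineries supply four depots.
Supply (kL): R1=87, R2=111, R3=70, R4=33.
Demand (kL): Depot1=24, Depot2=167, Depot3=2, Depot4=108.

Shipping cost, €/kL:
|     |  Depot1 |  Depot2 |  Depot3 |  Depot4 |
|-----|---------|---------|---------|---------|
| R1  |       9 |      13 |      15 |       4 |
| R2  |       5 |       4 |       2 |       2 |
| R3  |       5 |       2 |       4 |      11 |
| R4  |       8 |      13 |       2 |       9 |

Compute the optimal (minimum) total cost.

1163

A cheapest plan:
  R1–Depot4: 87 × €4 = €348
  R2–Depot2: 97 × €4 = €388
  R2–Depot4: 14 × €2 = €28
  R3–Depot2: 70 × €2 = €140
  R4–Depot1: 24 × €8 = €192
  R4–Depot3: 2 × €2 = €4
  R4–Depot4: 7 × €9 = €63
Total = 348 + 388 + 28 + 140 + 192 + 4 + 63 = €1163.
(Supply check: R1 ships 87; R2 ships 111; R3 ships 70; R4 ships 33.)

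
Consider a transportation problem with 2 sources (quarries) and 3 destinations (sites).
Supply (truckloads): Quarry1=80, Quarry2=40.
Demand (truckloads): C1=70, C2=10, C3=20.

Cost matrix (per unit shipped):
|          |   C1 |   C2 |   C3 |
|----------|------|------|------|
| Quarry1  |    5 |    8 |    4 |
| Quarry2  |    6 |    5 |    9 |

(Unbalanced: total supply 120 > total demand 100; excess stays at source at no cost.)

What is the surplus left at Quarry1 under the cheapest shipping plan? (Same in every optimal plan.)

Minimum-cost shipments:
  Quarry1→C1: 60 truckloads
  Quarry1→C3: 20 truckloads
  Quarry2→C1: 10 truckloads
  Quarry2→C2: 10 truckloads
Total cost = 490.
Quarry1 ships 80 of its 80, leaving 0.

0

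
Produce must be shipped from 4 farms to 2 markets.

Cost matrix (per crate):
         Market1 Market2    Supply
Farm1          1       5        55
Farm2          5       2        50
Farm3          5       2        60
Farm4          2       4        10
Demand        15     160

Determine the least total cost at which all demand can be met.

475

One minimum-cost allocation:
  Farm1->Market1: 15 × 1 = 15
  Farm1->Market2: 40 × 5 = 200
  Farm2->Market2: 50 × 2 = 100
  Farm3->Market2: 60 × 2 = 120
  Farm4->Market2: 10 × 4 = 40
Total = 15 + 200 + 100 + 120 + 40 = 475.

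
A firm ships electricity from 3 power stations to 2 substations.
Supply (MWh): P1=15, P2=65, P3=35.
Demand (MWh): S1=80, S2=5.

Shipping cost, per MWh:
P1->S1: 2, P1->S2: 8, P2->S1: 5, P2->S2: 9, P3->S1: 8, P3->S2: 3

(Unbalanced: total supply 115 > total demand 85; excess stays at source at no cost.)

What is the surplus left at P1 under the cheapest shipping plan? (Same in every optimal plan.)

An optimal plan:
  P1–S1: 15 × 2 = 30
  P2–S1: 65 × 5 = 325
  P3–S2: 5 × 3 = 15
Total cost = 370.
P1 ships 15 of its 15, leaving 0.

0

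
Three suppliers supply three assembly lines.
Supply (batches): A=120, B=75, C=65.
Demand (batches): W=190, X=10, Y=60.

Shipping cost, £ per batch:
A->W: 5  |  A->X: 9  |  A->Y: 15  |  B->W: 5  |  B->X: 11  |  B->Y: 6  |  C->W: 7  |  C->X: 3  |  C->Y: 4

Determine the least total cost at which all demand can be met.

1230

A cheapest plan:
  A to W: 120 × £5 = £600
  B to W: 70 × £5 = £350
  B to Y: 5 × £6 = £30
  C to X: 10 × £3 = £30
  C to Y: 55 × £4 = £220
Total = 600 + 350 + 30 + 30 + 220 = £1230.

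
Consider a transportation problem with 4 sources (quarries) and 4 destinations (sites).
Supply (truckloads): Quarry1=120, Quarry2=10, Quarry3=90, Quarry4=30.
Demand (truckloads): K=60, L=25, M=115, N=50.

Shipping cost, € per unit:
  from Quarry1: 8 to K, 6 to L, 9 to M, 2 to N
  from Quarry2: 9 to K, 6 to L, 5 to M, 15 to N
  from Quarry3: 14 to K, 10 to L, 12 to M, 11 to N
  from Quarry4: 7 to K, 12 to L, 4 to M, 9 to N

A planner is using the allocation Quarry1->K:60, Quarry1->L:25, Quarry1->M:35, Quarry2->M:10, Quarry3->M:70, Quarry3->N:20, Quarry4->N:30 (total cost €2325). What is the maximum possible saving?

Current plan cost = 60·8 + 25·6 + 35·9 + 10·5 + 70·12 + 20·11 + 30·9 = €2325.
Optimal plan:
  Quarry1→K: 60 truckloads
  Quarry1→L: 10 truckloads
  Quarry1→N: 50 truckloads
  Quarry2→M: 10 truckloads
  Quarry3→L: 15 truckloads
  Quarry3→M: 75 truckloads
  Quarry4→M: 30 truckloads
Optimal cost = €1860.
Saving = 2325 − 1860 = €465.

465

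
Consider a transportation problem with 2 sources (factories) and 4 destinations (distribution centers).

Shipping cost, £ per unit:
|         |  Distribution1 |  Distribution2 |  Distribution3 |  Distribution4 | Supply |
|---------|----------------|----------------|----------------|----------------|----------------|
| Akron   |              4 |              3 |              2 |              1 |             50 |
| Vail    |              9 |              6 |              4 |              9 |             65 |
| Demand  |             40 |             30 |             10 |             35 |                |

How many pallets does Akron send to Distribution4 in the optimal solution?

Solving gives:
  Akron to Distribution1: 15 × £4 = £60
  Akron to Distribution4: 35 × £1 = £35
  Vail to Distribution1: 25 × £9 = £225
  Vail to Distribution2: 30 × £6 = £180
  Vail to Distribution3: 10 × £4 = £40
Total cost = £540.
So Akron→Distribution4 carries 35 pallets.

35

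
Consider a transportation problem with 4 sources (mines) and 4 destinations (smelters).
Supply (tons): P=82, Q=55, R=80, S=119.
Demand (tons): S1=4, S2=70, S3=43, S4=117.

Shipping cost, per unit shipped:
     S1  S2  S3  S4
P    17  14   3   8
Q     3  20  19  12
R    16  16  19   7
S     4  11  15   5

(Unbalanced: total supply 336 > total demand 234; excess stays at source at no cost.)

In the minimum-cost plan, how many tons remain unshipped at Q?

51

Minimum-cost shipments:
  P–S3: 43 × 3 = 129
  Q–S1: 4 × 3 = 12
  R–S4: 68 × 7 = 476
  S–S2: 70 × 11 = 770
  S–S4: 49 × 5 = 245
Total cost = 1632.
Q ships 4 of its 55, leaving 51.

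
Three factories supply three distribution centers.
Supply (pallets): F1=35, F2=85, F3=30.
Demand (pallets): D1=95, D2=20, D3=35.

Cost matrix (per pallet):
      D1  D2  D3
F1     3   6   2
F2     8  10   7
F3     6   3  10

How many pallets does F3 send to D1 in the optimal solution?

Solving gives:
  F1 to D3: 35 × 2 = 70
  F2 to D1: 85 × 8 = 680
  F3 to D1: 10 × 6 = 60
  F3 to D2: 20 × 3 = 60
Total cost = 870.
So F3→D1 carries 10 pallets.

10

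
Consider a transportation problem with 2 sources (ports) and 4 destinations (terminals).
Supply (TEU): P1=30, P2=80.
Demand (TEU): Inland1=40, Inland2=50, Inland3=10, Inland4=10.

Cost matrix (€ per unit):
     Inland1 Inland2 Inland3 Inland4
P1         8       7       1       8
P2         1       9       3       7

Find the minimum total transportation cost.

530

Optimal allocation:
  P1->Inland2: 20 × €7 = €140
  P1->Inland3: 10 × €1 = €10
  P2->Inland1: 40 × €1 = €40
  P2->Inland2: 30 × €9 = €270
  P2->Inland4: 10 × €7 = €70
Total = 140 + 10 + 40 + 270 + 70 = €530.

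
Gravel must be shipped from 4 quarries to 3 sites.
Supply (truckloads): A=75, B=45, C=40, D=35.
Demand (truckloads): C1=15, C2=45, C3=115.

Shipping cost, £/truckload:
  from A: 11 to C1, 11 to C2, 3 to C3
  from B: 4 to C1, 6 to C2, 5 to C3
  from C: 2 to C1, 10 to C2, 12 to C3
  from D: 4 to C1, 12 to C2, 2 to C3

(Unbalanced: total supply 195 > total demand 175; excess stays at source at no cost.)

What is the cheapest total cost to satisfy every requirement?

A cheapest plan:
  A–C3: 75 × £3 = £225
  B–C2: 40 × £6 = £240
  B–C3: 5 × £5 = £25
  C–C1: 15 × £2 = £30
  C–C2: 5 × £10 = £50
  D–C3: 35 × £2 = £70
Total = 225 + 240 + 25 + 30 + 50 + 70 = £640.

640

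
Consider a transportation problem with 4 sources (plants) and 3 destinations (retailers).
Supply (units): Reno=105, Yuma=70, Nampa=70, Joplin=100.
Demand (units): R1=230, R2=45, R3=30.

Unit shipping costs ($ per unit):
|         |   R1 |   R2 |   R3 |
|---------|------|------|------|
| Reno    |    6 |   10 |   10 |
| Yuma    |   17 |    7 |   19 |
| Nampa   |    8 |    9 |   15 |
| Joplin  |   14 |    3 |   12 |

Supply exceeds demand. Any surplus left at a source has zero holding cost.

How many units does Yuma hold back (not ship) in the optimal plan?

An optimal plan:
  Reno to R1: 105 × $6 = $630
  Yuma to R1: 30 × $17 = $510
  Nampa to R1: 70 × $8 = $560
  Joplin to R1: 25 × $14 = $350
  Joplin to R2: 45 × $3 = $135
  Joplin to R3: 30 × $12 = $360
Total cost = $2545.
Yuma ships 30 of its 70, leaving 40.

40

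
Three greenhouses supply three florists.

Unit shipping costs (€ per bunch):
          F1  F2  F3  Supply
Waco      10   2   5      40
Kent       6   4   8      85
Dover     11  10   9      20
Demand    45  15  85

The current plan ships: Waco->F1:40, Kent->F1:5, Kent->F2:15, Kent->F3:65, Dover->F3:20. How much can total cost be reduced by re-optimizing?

Current plan cost = 40·10 + 5·6 + 15·4 + 65·8 + 20·9 = €1190.
Optimal plan:
  Waco->F3: 40 bunches
  Kent->F1: 45 bunches
  Kent->F2: 15 bunches
  Kent->F3: 25 bunches
  Dover->F3: 20 bunches
Optimal cost = €910.
Saving = 1190 − 910 = €280.

280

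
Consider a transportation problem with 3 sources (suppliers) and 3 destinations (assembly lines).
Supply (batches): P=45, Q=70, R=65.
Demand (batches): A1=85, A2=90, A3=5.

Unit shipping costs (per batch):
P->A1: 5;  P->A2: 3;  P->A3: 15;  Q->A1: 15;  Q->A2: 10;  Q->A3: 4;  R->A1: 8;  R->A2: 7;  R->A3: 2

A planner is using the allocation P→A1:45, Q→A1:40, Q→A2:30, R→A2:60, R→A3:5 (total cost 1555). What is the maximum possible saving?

190

Current plan cost = 45·5 + 40·15 + 30·10 + 60·7 + 5·2 = 1555.
Optimal plan:
  P to A1: 20 × 5 = 100
  P to A2: 25 × 3 = 75
  Q to A2: 65 × 10 = 650
  Q to A3: 5 × 4 = 20
  R to A1: 65 × 8 = 520
Optimal cost = 1365.
Saving = 1555 − 1365 = 190.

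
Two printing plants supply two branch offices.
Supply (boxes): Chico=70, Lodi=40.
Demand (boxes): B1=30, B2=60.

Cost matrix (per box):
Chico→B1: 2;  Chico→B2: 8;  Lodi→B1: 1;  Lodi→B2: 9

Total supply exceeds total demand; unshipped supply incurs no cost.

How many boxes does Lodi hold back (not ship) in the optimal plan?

An optimal plan:
  Chico to B2: 60 × 8 = 480
  Lodi to B1: 30 × 1 = 30
Total cost = 510.
Lodi ships 30 of its 40, leaving 10.

10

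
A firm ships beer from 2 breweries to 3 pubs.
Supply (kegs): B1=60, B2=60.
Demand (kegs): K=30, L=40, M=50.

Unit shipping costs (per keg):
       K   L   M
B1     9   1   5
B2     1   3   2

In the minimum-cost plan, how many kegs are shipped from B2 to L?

0

Solving gives:
  B1->L: 40 × 1 = 40
  B1->M: 20 × 5 = 100
  B2->K: 30 × 1 = 30
  B2->M: 30 × 2 = 60
Total cost = 230.
The route B2→L is not used.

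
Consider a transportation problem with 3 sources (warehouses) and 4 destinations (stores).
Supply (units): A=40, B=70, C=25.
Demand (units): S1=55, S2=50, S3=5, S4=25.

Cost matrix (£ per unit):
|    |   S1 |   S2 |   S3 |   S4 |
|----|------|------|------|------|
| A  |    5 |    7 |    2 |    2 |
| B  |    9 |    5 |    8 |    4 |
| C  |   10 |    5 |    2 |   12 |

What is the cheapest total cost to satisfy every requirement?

A cheapest plan:
  A->S1: 40 × £5 = £200
  B->S1: 15 × £9 = £135
  B->S2: 30 × £5 = £150
  B->S4: 25 × £4 = £100
  C->S2: 20 × £5 = £100
  C->S3: 5 × £2 = £10
Total = 200 + 135 + 150 + 100 + 100 + 10 = £695.
(Supply check: A ships 40; B ships 70; C ships 25.)

695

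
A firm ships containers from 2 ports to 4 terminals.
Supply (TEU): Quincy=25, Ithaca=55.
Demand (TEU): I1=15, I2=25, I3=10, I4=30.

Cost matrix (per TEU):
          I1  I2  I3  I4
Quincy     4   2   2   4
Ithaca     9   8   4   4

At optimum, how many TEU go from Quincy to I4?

Solving gives:
  Quincy–I2: 25 × 2 = 50
  Ithaca–I1: 15 × 9 = 135
  Ithaca–I3: 10 × 4 = 40
  Ithaca–I4: 30 × 4 = 120
Total cost = 345.
The route Quincy→I4 is not used.

0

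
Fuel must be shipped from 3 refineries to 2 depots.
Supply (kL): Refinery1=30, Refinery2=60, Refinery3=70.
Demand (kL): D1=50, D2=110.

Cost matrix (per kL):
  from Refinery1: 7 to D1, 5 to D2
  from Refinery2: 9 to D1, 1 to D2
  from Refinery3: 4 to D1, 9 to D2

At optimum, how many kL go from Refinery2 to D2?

Optimal shipments:
  Refinery1→D2: 30 × 5 = 150
  Refinery2→D2: 60 × 1 = 60
  Refinery3→D1: 50 × 4 = 200
  Refinery3→D2: 20 × 9 = 180
Total cost = 590.
So Refinery2→D2 carries 60 kL.

60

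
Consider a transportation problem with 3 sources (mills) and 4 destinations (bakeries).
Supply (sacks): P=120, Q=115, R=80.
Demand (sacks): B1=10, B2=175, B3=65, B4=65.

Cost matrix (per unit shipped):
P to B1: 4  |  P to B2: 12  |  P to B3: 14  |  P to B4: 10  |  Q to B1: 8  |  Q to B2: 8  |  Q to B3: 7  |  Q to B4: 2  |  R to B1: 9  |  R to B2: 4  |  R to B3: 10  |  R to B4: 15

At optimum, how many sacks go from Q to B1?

Solving gives:
  P→B1: 10 × 4 = 40
  P→B2: 95 × 12 = 1140
  P→B3: 15 × 14 = 210
  Q→B3: 50 × 7 = 350
  Q→B4: 65 × 2 = 130
  R→B2: 80 × 4 = 320
Total cost = 2190.
The route Q→B1 is not used.

0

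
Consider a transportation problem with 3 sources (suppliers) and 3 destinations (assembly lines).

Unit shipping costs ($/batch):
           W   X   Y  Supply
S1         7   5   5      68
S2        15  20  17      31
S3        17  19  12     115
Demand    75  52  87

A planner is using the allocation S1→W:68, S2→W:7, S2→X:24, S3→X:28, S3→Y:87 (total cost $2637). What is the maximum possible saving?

280

Current plan cost = 68·7 + 7·15 + 24·20 + 28·19 + 87·12 = $2637.
Optimal plan:
  S1->W: 16 batches
  S1->X: 52 batches
  S2->W: 31 batches
  S3->W: 28 batches
  S3->Y: 87 batches
Optimal cost = $2357.
Saving = 2637 − 2357 = $280.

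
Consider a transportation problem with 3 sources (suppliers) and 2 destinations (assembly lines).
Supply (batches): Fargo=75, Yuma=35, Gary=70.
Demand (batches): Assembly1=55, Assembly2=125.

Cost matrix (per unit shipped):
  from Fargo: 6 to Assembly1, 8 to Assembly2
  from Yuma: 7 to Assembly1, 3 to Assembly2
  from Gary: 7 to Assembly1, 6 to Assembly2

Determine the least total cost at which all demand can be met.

1015

One minimum-cost allocation:
  Fargo–Assembly1: 55 batches
  Fargo–Assembly2: 20 batches
  Yuma–Assembly2: 35 batches
  Gary–Assembly2: 70 batches
Total cost = 1015.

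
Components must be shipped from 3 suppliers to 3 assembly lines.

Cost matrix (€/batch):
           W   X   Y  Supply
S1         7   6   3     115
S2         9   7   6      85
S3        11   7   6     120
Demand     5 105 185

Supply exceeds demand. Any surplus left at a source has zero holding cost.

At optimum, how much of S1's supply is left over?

An optimal plan:
  S1–Y: 115 × €3 = €345
  S2–W: 5 × €9 = €45
  S2–X: 80 × €7 = €560
  S3–X: 25 × €7 = €175
  S3–Y: 70 × €6 = €420
Total cost = €1545.
S1 ships 115 of its 115, leaving 0.

0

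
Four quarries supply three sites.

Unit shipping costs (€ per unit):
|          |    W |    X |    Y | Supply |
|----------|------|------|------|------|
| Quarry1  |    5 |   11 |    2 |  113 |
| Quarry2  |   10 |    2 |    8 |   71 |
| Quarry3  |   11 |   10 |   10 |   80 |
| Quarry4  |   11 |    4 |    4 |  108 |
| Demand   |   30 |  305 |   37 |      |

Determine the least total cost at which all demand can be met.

An optimal shipping plan:
  Quarry1 to W: 30 truckloads
  Quarry1 to X: 46 truckloads
  Quarry1 to Y: 37 truckloads
  Quarry2 to X: 71 truckloads
  Quarry3 to X: 80 truckloads
  Quarry4 to X: 108 truckloads
Total cost = €2104.

2104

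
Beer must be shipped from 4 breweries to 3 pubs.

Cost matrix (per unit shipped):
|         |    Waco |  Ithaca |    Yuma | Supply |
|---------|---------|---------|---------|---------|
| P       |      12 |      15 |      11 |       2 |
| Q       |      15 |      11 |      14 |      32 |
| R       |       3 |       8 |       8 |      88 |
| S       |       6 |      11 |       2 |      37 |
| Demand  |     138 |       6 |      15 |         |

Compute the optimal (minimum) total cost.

Optimal allocation:
  P→Waco: 2 × 12 = 24
  Q→Waco: 26 × 15 = 390
  Q→Ithaca: 6 × 11 = 66
  R→Waco: 88 × 3 = 264
  S→Waco: 22 × 6 = 132
  S→Yuma: 15 × 2 = 30
Total = 24 + 390 + 66 + 264 + 132 + 30 = 906.

906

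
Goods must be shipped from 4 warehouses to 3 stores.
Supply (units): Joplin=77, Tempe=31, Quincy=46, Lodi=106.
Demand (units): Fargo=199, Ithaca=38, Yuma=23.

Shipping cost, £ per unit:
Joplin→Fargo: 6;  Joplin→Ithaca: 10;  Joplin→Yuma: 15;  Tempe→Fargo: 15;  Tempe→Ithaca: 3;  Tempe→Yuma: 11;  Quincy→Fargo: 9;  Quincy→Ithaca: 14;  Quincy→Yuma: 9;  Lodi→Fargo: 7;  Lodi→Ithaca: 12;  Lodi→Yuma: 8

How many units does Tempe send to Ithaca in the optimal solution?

Optimal shipments:
  Joplin→Fargo: 70 × £6 = £420
  Joplin→Ithaca: 7 × £10 = £70
  Tempe→Ithaca: 31 × £3 = £93
  Quincy→Fargo: 23 × £9 = £207
  Quincy→Yuma: 23 × £9 = £207
  Lodi→Fargo: 106 × £7 = £742
Total cost = £1739.
So Tempe→Ithaca carries 31 units.

31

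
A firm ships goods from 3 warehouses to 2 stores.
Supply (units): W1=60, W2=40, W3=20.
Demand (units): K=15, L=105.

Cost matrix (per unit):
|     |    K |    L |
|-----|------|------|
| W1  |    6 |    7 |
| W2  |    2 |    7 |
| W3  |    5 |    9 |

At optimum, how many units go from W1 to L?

60

Optimal shipments:
  W1–L: 60 × 7 = 420
  W2–K: 15 × 2 = 30
  W2–L: 25 × 7 = 175
  W3–L: 20 × 9 = 180
Total cost = 805.
So W1→L carries 60 units.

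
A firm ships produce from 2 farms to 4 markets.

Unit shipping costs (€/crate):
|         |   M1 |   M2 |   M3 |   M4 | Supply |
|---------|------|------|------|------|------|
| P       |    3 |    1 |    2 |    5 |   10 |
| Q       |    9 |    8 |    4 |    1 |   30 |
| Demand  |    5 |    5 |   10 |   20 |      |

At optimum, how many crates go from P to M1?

5

Solving gives:
  P–M1: 5 × €3 = €15
  P–M2: 5 × €1 = €5
  Q–M3: 10 × €4 = €40
  Q–M4: 20 × €1 = €20
Total cost = €80.
So P→M1 carries 5 crates.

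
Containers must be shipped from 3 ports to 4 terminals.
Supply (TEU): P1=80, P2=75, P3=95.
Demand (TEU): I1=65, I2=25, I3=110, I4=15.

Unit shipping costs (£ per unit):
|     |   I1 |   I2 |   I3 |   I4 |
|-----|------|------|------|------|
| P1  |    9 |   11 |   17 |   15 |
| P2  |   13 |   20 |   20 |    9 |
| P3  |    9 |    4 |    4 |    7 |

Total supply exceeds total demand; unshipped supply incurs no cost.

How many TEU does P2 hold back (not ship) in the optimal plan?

An optimal plan:
  P1 to I1: 55 × £9 = £495
  P1 to I2: 25 × £11 = £275
  P2 to I1: 10 × £13 = £130
  P2 to I3: 15 × £20 = £300
  P2 to I4: 15 × £9 = £135
  P3 to I3: 95 × £4 = £380
Total cost = £1715.
P2 ships 40 of its 75, leaving 35.

35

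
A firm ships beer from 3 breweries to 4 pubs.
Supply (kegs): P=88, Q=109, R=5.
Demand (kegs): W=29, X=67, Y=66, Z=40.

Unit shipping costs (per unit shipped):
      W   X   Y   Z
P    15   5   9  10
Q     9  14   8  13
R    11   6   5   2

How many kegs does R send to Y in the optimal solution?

The minimum-cost plan:
  P to X: 67 × 5 = 335
  P to Z: 21 × 10 = 210
  Q to W: 29 × 9 = 261
  Q to Y: 66 × 8 = 528
  Q to Z: 14 × 13 = 182
  R to Z: 5 × 2 = 10
Total cost = 1526.
The route R→Y is not used.

0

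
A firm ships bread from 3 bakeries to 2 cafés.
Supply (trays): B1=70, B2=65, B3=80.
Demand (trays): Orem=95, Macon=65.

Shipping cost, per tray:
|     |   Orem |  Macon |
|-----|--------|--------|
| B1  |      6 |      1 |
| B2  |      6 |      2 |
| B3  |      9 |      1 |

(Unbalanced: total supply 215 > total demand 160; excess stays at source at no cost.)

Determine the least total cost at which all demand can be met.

635

A cheapest plan:
  B1->Orem: 30 × 6 = 180
  B1->Macon: 40 × 1 = 40
  B2->Orem: 65 × 6 = 390
  B3->Macon: 25 × 1 = 25
Total = 180 + 40 + 390 + 25 = 635.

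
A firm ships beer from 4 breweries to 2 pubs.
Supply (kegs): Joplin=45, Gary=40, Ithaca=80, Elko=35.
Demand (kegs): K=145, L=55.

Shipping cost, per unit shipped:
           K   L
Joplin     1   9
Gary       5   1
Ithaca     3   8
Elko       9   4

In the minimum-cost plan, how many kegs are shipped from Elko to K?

The minimum-cost plan:
  Joplin→K: 45 × 1 = 45
  Gary→K: 20 × 5 = 100
  Gary→L: 20 × 1 = 20
  Ithaca→K: 80 × 3 = 240
  Elko→L: 35 × 4 = 140
Total cost = 545.
The route Elko→K is not used.

0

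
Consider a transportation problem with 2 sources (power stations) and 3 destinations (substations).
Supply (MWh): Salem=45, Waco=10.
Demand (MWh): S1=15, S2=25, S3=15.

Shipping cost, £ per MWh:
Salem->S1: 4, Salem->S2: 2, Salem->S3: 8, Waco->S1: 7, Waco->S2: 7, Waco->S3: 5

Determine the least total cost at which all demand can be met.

200

One minimum-cost allocation:
  Salem->S1: 15 × £4 = £60
  Salem->S2: 25 × £2 = £50
  Salem->S3: 5 × £8 = £40
  Waco->S3: 10 × £5 = £50
Total = 60 + 50 + 40 + 50 = £200.
(Supply check: Salem ships 45; Waco ships 10.)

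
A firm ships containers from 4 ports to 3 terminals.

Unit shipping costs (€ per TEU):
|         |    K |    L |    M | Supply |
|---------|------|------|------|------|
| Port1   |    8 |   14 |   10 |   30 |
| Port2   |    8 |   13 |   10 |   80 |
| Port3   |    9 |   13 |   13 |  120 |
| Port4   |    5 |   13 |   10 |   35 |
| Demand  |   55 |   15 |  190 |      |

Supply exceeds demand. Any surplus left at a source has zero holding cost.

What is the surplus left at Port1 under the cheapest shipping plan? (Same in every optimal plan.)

0

An optimal plan:
  Port1–M: 30 × €10 = €300
  Port2–M: 80 × €10 = €800
  Port3–K: 20 × €9 = €180
  Port3–L: 15 × €13 = €195
  Port3–M: 80 × €13 = €1040
  Port4–K: 35 × €5 = €175
Total cost = €2690.
Port1 ships 30 of its 30, leaving 0.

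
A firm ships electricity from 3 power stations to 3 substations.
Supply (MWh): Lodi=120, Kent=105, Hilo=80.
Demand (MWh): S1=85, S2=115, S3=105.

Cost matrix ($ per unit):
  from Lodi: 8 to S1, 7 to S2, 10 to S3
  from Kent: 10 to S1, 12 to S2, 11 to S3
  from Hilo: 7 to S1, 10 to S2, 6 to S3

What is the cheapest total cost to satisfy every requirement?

One minimum-cost allocation:
  Lodi to S1: 5 × $8 = $40
  Lodi to S2: 115 × $7 = $805
  Kent to S1: 80 × $10 = $800
  Kent to S3: 25 × $11 = $275
  Hilo to S3: 80 × $6 = $480
Total = 40 + 805 + 800 + 275 + 480 = $2400.

2400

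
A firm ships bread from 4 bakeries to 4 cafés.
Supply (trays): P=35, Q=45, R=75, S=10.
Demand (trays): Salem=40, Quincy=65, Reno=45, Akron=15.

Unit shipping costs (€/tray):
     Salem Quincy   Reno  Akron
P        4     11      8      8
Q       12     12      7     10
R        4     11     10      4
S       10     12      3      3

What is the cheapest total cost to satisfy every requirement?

1220

A cheapest plan:
  P to Quincy: 35 trays
  Q to Quincy: 10 trays
  Q to Reno: 35 trays
  R to Salem: 40 trays
  R to Quincy: 20 trays
  R to Akron: 15 trays
  S to Reno: 10 trays
Total cost = €1220.
(Supply check: P ships 35; Q ships 45; R ships 75; S ships 10.)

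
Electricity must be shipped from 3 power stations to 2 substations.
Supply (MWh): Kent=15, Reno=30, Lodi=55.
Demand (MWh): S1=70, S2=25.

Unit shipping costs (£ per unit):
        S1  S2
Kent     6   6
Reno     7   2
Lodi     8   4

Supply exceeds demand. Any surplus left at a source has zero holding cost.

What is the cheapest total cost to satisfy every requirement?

Optimal allocation:
  Kent–S1: 15 × £6 = £90
  Reno–S1: 5 × £7 = £35
  Reno–S2: 25 × £2 = £50
  Lodi–S1: 50 × £8 = £400
Total = 90 + 35 + 50 + 400 = £575.

575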